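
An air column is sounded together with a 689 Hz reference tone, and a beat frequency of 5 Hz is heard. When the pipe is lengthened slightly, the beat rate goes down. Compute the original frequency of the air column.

|f − 689| = 5, so the air column was at either 684 Hz or 694 Hz.
A longer pipe has a lower fundamental; the adjustment lowers the air column's frequency.
The beat rate fell, so the adjustment moved the air column toward 689 Hz — it must have started above the reference.

694 Hz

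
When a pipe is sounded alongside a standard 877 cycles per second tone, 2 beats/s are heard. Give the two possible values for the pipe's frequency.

|f − 877| = 2, so f = 877 ± 2.

875 Hz or 879 Hz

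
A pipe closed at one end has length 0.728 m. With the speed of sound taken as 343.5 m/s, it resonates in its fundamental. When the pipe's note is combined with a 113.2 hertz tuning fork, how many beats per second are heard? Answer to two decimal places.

4.76 Hz

Closed pipe (odd harmonics): f_n = n·v/(4L) = 1·343.5/(4·0.728) = 117.9602 Hz.
f_beat = |117.9602 − 113.2| = 4.76 Hz.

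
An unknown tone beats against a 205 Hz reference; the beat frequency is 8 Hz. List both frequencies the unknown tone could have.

197 Hz or 213 Hz

|f − 205| = 8, so f = 205 ± 8.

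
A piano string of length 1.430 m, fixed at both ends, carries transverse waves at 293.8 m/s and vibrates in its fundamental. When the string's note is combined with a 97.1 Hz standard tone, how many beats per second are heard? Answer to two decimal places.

For a string fixed at both ends, f_n = n·v/(2L) = 1·293.8/(2·1.430) = 102.7273 Hz.
f_beat = |102.7273 − 97.1| = 5.63 Hz.

5.63 Hz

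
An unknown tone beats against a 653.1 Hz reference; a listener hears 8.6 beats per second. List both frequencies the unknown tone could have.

|f − 653.1| = 8.6, so f = 653.1 ± 8.6.

644.5 Hz or 661.7 Hz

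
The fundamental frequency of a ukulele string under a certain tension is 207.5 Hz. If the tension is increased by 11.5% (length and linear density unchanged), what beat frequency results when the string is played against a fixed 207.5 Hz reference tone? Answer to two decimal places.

11.61 Hz

For a string, f ∝ √T, so the new frequency is 207.5·√1.115 = 219.1066 Hz.
f_beat = |219.1066 − 207.5| = 11.61 Hz.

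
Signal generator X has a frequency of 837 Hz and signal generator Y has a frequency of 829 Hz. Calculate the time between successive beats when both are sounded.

f_beat = |837 − 829| = 8 Hz.
Beat period T = 1 / f_beat = 1 / 8 s.

0.125 s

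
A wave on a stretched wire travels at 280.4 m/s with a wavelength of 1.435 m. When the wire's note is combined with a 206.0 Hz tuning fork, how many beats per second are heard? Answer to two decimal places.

Source frequency f = v/λ = 280.4/1.435 = 195.4007 Hz.
f_beat = |195.4007 − 206.0| = 10.60 Hz.

10.60 Hz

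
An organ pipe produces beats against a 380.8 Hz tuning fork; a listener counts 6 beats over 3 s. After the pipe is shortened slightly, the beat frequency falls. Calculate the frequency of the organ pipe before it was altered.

378.8 Hz

Beat frequency = 6/3 = 2 Hz.
|f − 380.8| = 2, so the organ pipe was at either 378.8 Hz or 382.8 Hz.
A shorter pipe has a higher fundamental; the adjustment raises the organ pipe's frequency.
The beat rate fell, so the adjustment moved the organ pipe toward 380.8 Hz — it must have started below the reference.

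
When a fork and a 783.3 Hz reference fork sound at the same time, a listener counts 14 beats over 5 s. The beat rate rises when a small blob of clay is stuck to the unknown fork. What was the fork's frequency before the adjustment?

Beat frequency = 14/5 = 2.8 Hz.
|f − 783.3| = 2.8, so the fork was at either 780.5 Hz or 786.1 Hz.
Adding mass to a fork lowers its frequency; the adjustment lowers the fork's frequency.
The beat rate rose, so the adjustment moved the fork further from 783.3 Hz — it was already below the reference.

780.5 Hz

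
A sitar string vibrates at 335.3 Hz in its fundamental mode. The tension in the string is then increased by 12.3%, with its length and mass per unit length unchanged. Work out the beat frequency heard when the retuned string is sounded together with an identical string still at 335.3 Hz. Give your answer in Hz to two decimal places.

20.02 Hz

For a string, f ∝ √T, so the new frequency is 335.3·√1.123 = 355.3231 Hz.
f_beat = |355.3231 − 335.3| = 20.02 Hz.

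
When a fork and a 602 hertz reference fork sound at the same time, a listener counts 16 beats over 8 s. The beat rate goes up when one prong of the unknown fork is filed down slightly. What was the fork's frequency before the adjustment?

Beat frequency = 16/8 = 2 Hz.
|f − 602| = 2, so the fork was at either 600 Hz or 604 Hz.
Filing a prong removes mass and raises the fork's frequency; the adjustment raises the fork's frequency.
The beat rate rose, so the adjustment moved the fork further from 602 Hz — it was already above the reference.

604 Hz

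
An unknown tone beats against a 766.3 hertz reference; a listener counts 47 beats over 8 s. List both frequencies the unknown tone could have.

Beat frequency = 47/8 = 5.875 Hz.
|f − 766.3| = 5.875, so f = 766.3 ± 5.875.

760.425 Hz or 772.175 Hz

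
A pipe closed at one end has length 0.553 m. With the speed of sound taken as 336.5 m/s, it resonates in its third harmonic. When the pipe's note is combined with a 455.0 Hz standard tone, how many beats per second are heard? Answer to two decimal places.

Closed pipe (odd harmonics): f_n = n·v/(4L) = 3·336.5/(4·0.553) = 456.3743 Hz.
f_beat = |456.3743 − 455.0| = 1.37 Hz.

1.37 Hz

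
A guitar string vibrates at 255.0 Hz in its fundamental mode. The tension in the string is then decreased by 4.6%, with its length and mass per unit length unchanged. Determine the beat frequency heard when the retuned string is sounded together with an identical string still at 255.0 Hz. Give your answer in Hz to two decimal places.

5.93 Hz

For a string, f ∝ √T, so the new frequency is 255.0·√0.954 = 249.0660 Hz.
f_beat = |249.0660 − 255.0| = 5.93 Hz.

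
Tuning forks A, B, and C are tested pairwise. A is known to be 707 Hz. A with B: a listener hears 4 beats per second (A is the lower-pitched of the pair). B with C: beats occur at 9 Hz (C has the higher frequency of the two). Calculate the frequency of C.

720 Hz

B is above A, so f_B = 707 + 4 = 711 Hz.
C is above B, so f_C = 711 + 9 = 720 Hz.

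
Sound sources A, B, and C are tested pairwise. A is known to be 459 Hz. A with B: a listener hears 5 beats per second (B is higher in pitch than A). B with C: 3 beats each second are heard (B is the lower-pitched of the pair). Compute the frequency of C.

B is above A, so f_B = 459 + 5 = 464 Hz.
C is above B, so f_C = 464 + 3 = 467 Hz.

467 Hz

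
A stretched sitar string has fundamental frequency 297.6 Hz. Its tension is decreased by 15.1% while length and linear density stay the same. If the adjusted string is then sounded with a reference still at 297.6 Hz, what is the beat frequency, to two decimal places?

23.39 Hz

For a string, f ∝ √T, so the new frequency is 297.6·√0.849 = 274.2122 Hz.
f_beat = |274.2122 − 297.6| = 23.39 Hz.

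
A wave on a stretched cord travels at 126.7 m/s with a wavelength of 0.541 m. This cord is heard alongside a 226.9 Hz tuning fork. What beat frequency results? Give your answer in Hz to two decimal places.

7.30 Hz

Source frequency f = v/λ = 126.7/0.541 = 234.1959 Hz.
f_beat = |234.1959 − 226.9| = 7.30 Hz.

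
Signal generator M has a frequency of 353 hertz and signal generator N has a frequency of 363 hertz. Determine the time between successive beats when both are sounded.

0.100 s

f_beat = |353 − 363| = 10 Hz.
Beat period T = 1 / f_beat = 1 / 10 s.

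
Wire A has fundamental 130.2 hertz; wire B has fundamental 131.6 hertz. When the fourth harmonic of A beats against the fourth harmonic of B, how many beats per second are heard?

5.6 Hz

Fourth harmonic of the first: 4·130.2 = 520.8 Hz.
Fourth harmonic of the second: 4·131.6 = 526.4 Hz.
f_beat = |520.8 − 526.4| = 5.6 Hz.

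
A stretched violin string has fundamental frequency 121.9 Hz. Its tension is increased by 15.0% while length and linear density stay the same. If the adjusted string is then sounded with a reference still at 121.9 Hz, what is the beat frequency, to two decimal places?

For a string, f ∝ √T, so the new frequency is 121.9·√1.150 = 130.7232 Hz.
f_beat = |130.7232 − 121.9| = 8.82 Hz.

8.82 Hz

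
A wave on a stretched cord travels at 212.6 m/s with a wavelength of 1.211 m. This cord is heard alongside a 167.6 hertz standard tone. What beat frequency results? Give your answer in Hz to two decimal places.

Source frequency f = v/λ = 212.6/1.211 = 175.5574 Hz.
f_beat = |175.5574 − 167.6| = 7.96 Hz.

7.96 Hz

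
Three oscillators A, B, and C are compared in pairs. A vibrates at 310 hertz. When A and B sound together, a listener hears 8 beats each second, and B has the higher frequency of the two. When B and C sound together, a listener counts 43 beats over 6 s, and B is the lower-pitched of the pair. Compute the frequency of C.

325.1667 Hz

B is above A, so f_B = 310 + 8 = 318 Hz.
B–C: Beat frequency = 43/6 = 7.1667 Hz.
C is above B, so f_C = 318 + 7.1667 = 325.1667 Hz.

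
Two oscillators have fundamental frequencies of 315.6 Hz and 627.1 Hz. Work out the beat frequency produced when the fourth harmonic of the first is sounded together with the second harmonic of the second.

Fourth harmonic of the first: 4·315.6 = 1262.4 Hz.
Second harmonic of the second: 2·627.1 = 1254.2 Hz.
f_beat = |1262.4 − 1254.2| = 8.2 Hz.

8.2 Hz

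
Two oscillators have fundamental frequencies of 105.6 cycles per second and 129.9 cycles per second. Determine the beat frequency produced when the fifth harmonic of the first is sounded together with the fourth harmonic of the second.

Fifth harmonic of the first: 5·105.6 = 528.0 Hz.
Fourth harmonic of the second: 4·129.9 = 519.6 Hz.
f_beat = |528.0 − 519.6| = 8.4 Hz.

8.4 Hz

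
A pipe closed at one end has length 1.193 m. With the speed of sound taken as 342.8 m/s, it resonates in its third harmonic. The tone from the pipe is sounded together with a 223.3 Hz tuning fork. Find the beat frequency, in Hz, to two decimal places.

7.79 Hz

Closed pipe (odd harmonics): f_n = n·v/(4L) = 3·342.8/(4·1.193) = 215.5071 Hz.
f_beat = |215.5071 − 223.3| = 7.79 Hz.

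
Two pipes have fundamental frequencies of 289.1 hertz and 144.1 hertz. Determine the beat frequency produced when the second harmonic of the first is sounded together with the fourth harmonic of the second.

1.8 Hz

Second harmonic of the first: 2·289.1 = 578.2 Hz.
Fourth harmonic of the second: 4·144.1 = 576.4 Hz.
f_beat = |578.2 − 576.4| = 1.8 Hz.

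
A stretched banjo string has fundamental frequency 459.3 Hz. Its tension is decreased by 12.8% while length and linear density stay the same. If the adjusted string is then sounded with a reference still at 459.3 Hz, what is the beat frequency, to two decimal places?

For a string, f ∝ √T, so the new frequency is 459.3·√0.872 = 428.8987 Hz.
f_beat = |428.8987 − 459.3| = 30.40 Hz.

30.40 Hz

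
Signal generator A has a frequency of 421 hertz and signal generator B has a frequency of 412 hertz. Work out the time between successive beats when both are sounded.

f_beat = |421 − 412| = 9 Hz.
Beat period T = 1 / f_beat = 1 / 9 s.

0.111 s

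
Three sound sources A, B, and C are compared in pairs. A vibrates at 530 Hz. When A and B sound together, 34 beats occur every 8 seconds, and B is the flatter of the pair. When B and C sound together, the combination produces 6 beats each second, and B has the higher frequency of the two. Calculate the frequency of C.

519.75 Hz

A–B: Beat frequency = 34/8 = 4.25 Hz.
B is below A, so f_B = 530 − 4.25 = 525.75 Hz.
C is below B, so f_C = 525.75 − 6 = 519.75 Hz.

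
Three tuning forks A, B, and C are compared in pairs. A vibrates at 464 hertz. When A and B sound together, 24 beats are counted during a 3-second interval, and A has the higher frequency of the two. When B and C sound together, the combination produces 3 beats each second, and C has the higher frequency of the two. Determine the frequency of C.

A–B: Beat frequency = 24/3 = 8 Hz.
B is below A, so f_B = 464 − 8 = 456 Hz.
C is above B, so f_C = 456 + 3 = 459 Hz.

459 Hz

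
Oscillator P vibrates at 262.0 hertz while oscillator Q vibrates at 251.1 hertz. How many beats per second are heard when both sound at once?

f_beat = |f₁ − f₂|.
|262.0 − 251.1| = 10.9 Hz.

10.9 Hz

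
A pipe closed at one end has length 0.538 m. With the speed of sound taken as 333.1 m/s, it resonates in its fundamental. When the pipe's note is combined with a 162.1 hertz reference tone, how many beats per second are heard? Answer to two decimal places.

Closed pipe (odd harmonics): f_n = n·v/(4L) = 1·333.1/(4·0.538) = 154.7862 Hz.
f_beat = |154.7862 − 162.1| = 7.31 Hz.

7.31 Hz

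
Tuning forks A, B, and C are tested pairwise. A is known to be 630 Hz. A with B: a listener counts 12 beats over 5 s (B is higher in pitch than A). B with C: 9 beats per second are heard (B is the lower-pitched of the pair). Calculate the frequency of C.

641.4 Hz

A–B: Beat frequency = 12/5 = 2.4 Hz.
B is above A, so f_B = 630 + 2.4 = 632.4 Hz.
C is above B, so f_C = 632.4 + 9 = 641.4 Hz.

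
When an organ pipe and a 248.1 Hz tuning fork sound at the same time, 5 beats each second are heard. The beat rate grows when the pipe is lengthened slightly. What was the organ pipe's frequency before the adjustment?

|f − 248.1| = 5, so the organ pipe was at either 243.1 Hz or 253.1 Hz.
A longer pipe has a lower fundamental; the adjustment lowers the organ pipe's frequency.
The beat rate rose, so the adjustment moved the organ pipe further from 248.1 Hz — it was already below the reference.

243.1 Hz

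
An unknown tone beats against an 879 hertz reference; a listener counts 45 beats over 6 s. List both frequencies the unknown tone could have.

871.5 Hz or 886.5 Hz

Beat frequency = 45/6 = 7.5 Hz.
|f − 879| = 7.5, so f = 879 ± 7.5.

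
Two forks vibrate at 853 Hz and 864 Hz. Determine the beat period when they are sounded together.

0.091 s

f_beat = |853 − 864| = 11 Hz.
Beat period T = 1 / f_beat = 1 / 11 s.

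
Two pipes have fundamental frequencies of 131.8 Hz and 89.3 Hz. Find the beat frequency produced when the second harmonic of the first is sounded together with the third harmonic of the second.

Second harmonic of the first: 2·131.8 = 263.6 Hz.
Third harmonic of the second: 3·89.3 = 267.9 Hz.
f_beat = |263.6 − 267.9| = 4.3 Hz.

4.3 Hz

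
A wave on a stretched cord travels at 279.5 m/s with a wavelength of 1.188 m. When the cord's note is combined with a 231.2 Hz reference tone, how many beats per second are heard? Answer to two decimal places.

Source frequency f = v/λ = 279.5/1.188 = 235.2694 Hz.
f_beat = |235.2694 − 231.2| = 4.07 Hz.

4.07 Hz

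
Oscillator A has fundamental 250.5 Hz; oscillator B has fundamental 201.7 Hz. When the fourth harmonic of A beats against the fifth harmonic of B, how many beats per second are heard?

Fourth harmonic of the first: 4·250.5 = 1002.0 Hz.
Fifth harmonic of the second: 5·201.7 = 1008.5 Hz.
f_beat = |1002.0 − 1008.5| = 6.5 Hz.

6.5 Hz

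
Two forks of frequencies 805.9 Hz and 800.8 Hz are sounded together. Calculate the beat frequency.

5.1 Hz

Beats arise from superposition of two nearby frequencies; the beat rate is |f₁ − f₂|.
|805.9 − 800.8| = 5.1 Hz.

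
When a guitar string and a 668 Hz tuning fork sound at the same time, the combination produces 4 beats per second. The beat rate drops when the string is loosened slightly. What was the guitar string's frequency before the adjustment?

|f − 668| = 4, so the guitar string was at either 664 Hz or 672 Hz.
Reducing tension lowers a string's frequency; the adjustment lowers the guitar string's frequency.
The beat rate fell, so the adjustment moved the guitar string toward 668 Hz — it must have started above the reference.

672 Hz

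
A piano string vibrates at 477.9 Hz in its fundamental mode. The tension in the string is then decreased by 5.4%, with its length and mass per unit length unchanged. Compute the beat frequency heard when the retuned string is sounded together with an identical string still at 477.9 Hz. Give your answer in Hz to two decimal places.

13.08 Hz

For a string, f ∝ √T, so the new frequency is 477.9·√0.946 = 464.8176 Hz.
f_beat = |464.8176 − 477.9| = 13.08 Hz.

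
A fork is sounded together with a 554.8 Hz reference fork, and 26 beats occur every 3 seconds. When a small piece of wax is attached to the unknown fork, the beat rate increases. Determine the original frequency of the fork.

546.1333 Hz

Beat frequency = 26/3 = 8.6667 Hz.
|f − 554.8| = 8.6667, so the fork was at either 546.1333 Hz or 563.4667 Hz.
Loading a fork with wax lowers its frequency; the adjustment lowers the fork's frequency.
The beat rate rose, so the adjustment moved the fork further from 554.8 Hz — it was already below the reference.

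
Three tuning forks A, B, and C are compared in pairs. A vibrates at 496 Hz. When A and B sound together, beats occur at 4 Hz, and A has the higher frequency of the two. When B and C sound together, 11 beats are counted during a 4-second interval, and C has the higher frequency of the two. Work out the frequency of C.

B is below A, so f_B = 496 − 4 = 492 Hz.
B–C: Beat frequency = 11/4 = 2.75 Hz.
C is above B, so f_C = 492 + 2.75 = 494.75 Hz.

494.75 Hz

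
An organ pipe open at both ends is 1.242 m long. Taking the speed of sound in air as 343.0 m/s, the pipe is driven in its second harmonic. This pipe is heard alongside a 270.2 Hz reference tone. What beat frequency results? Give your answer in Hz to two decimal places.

Open pipe: f_n = n·v/(2L) = 2·343.0/(2·1.242) = 276.1675 Hz.
f_beat = |276.1675 − 270.2| = 5.97 Hz.

5.97 Hz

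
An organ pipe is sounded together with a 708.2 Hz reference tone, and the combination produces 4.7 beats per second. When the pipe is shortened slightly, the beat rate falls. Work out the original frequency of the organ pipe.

|f − 708.2| = 4.7, so the organ pipe was at either 703.5 Hz or 712.9 Hz.
A shorter pipe has a higher fundamental; the adjustment raises the organ pipe's frequency.
The beat rate fell, so the adjustment moved the organ pipe toward 708.2 Hz — it must have started below the reference.

703.5 Hz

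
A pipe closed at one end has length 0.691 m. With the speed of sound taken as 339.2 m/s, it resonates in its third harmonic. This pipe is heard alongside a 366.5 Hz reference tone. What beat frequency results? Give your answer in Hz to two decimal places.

1.66 Hz

Closed pipe (odd harmonics): f_n = n·v/(4L) = 3·339.2/(4·0.691) = 368.1621 Hz.
f_beat = |368.1621 − 366.5| = 1.66 Hz.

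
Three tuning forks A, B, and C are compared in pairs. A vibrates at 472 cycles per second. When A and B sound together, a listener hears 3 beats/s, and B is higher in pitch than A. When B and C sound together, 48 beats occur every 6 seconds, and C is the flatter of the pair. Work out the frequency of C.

B is above A, so f_B = 472 + 3 = 475 Hz.
B–C: Beat frequency = 48/6 = 8 Hz.
C is below B, so f_C = 475 − 8 = 467 Hz.

467 Hz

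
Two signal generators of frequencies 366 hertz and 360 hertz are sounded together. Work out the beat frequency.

6 Hz

Beats arise from superposition of two nearby frequencies; the beat rate is |f₁ − f₂|.
|366 − 360| = 6 Hz.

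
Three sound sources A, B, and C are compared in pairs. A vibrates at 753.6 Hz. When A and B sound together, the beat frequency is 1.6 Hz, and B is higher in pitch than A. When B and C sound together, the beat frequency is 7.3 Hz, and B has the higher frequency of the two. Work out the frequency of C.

747.9 Hz

B is above A, so f_B = 753.6 + 1.6 = 755.2 Hz.
C is below B, so f_C = 755.2 − 7.3 = 747.9 Hz.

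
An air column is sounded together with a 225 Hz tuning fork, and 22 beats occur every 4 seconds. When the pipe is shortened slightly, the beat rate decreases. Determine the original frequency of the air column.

219.5 Hz

Beat frequency = 22/4 = 5.5 Hz.
|f − 225| = 5.5, so the air column was at either 219.5 Hz or 230.5 Hz.
A shorter pipe has a higher fundamental; the adjustment raises the air column's frequency.
The beat rate fell, so the adjustment moved the air column toward 225 Hz — it must have started below the reference.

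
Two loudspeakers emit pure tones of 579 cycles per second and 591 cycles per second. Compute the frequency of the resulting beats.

The beat frequency equals the magnitude of the frequency difference.
|579 − 591| = 12 Hz.

12 Hz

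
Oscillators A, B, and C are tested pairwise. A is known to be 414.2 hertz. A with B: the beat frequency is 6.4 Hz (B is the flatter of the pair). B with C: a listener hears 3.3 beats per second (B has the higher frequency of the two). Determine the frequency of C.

B is below A, so f_B = 414.2 − 6.4 = 407.8 Hz.
C is below B, so f_C = 407.8 − 3.3 = 404.5 Hz.

404.5 Hz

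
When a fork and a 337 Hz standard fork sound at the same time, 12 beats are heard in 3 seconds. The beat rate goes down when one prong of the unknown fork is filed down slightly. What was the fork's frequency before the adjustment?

333 Hz

Beat frequency = 12/3 = 4 Hz.
|f − 337| = 4, so the fork was at either 333 Hz or 341 Hz.
Filing a prong removes mass and raises the fork's frequency; the adjustment raises the fork's frequency.
The beat rate fell, so the adjustment moved the fork toward 337 Hz — it must have started below the reference.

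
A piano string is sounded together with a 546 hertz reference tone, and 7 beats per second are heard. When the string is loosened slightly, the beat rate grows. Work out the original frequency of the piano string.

539 Hz

|f − 546| = 7, so the piano string was at either 539 Hz or 553 Hz.
Reducing tension lowers a string's frequency; the adjustment lowers the piano string's frequency.
The beat rate rose, so the adjustment moved the piano string further from 546 Hz — it was already below the reference.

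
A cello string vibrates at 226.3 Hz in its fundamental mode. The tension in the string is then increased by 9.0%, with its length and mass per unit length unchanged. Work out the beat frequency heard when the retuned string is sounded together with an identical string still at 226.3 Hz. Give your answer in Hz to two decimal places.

For a string, f ∝ √T, so the new frequency is 226.3·√1.090 = 236.2641 Hz.
f_beat = |236.2641 − 226.3| = 9.96 Hz.

9.96 Hz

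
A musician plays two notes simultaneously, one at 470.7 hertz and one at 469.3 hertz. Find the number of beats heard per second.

Beats arise from superposition of two nearby frequencies; the beat rate is |f₁ − f₂|.
|470.7 − 469.3| = 1.4 Hz.

1.4 Hz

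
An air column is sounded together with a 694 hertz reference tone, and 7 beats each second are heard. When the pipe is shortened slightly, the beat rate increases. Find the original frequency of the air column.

701 Hz

|f − 694| = 7, so the air column was at either 687 Hz or 701 Hz.
A shorter pipe has a higher fundamental; the adjustment raises the air column's frequency.
The beat rate rose, so the adjustment moved the air column further from 694 Hz — it was already above the reference.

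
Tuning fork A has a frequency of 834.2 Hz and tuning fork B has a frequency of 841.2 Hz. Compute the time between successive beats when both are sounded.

f_beat = |834.2 − 841.2| = 7 Hz.
Beat period T = 1 / f_beat = 1 / 7 s.

0.143 s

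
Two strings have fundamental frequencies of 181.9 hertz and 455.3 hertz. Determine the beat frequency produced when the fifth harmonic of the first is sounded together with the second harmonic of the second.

Fifth harmonic of the first: 5·181.9 = 909.5 Hz.
Second harmonic of the second: 2·455.3 = 910.6 Hz.
f_beat = |909.5 − 910.6| = 1.1 Hz.

1.1 Hz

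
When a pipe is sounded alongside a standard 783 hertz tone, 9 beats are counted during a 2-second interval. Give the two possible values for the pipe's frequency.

778.5 Hz or 787.5 Hz

Beat frequency = 9/2 = 4.5 Hz.
|f − 783| = 4.5, so f = 783 ± 4.5.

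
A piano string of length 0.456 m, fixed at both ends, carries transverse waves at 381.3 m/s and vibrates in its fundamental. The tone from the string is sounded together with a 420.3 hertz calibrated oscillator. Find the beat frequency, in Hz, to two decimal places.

For a string fixed at both ends, f_n = n·v/(2L) = 1·381.3/(2·0.456) = 418.0921 Hz.
f_beat = |418.0921 − 420.3| = 2.21 Hz.

2.21 Hz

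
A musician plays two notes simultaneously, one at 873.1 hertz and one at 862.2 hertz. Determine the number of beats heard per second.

f_beat = |f₁ − f₂|.
|873.1 − 862.2| = 10.9 Hz.

10.9 Hz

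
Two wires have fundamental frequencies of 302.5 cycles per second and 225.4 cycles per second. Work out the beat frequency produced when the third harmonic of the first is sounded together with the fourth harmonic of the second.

Third harmonic of the first: 3·302.5 = 907.5 Hz.
Fourth harmonic of the second: 4·225.4 = 901.6 Hz.
f_beat = |907.5 − 901.6| = 5.9 Hz.

5.9 Hz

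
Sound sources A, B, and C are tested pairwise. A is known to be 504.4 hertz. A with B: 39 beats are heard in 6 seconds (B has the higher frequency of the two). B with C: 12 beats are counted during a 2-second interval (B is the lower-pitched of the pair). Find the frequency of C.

A–B: Beat frequency = 39/6 = 6.5 Hz.
B is above A, so f_B = 504.4 + 6.5 = 510.9 Hz.
B–C: Beat frequency = 12/2 = 6 Hz.
C is above B, so f_C = 510.9 + 6 = 516.9 Hz.

516.9 Hz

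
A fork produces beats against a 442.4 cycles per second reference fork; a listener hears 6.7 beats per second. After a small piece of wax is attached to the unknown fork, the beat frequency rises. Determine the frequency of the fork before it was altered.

435.7 Hz

|f − 442.4| = 6.7, so the fork was at either 435.7 Hz or 449.1 Hz.
Loading a fork with wax lowers its frequency; the adjustment lowers the fork's frequency.
The beat rate rose, so the adjustment moved the fork further from 442.4 Hz — it was already below the reference.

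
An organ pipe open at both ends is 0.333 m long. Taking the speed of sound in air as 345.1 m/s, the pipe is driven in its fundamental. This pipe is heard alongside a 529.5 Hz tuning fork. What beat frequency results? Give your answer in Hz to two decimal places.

Open pipe: f_n = n·v/(2L) = 1·345.1/(2·0.333) = 518.1682 Hz.
f_beat = |518.1682 − 529.5| = 11.33 Hz.

11.33 Hz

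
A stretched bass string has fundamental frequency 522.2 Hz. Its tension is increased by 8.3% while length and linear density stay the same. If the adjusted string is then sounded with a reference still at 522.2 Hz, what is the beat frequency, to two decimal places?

For a string, f ∝ √T, so the new frequency is 522.2·√1.083 = 543.4394 Hz.
f_beat = |543.4394 − 522.2| = 21.24 Hz.

21.24 Hz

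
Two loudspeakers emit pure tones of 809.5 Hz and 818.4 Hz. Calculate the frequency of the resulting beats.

8.9 Hz

Beats arise from superposition of two nearby frequencies; the beat rate is |f₁ − f₂|.
|809.5 − 818.4| = 8.9 Hz.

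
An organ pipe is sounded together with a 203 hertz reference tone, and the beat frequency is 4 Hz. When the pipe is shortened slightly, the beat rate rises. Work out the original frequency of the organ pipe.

|f − 203| = 4, so the organ pipe was at either 199 Hz or 207 Hz.
A shorter pipe has a higher fundamental; the adjustment raises the organ pipe's frequency.
The beat rate rose, so the adjustment moved the organ pipe further from 203 Hz — it was already above the reference.

207 Hz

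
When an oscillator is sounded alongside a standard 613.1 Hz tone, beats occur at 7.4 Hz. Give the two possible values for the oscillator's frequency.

|f − 613.1| = 7.4, so f = 613.1 ± 7.4.

605.7 Hz or 620.5 Hz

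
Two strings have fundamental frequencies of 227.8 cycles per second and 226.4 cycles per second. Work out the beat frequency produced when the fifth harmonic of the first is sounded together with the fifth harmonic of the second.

Fifth harmonic of the first: 5·227.8 = 1139.0 Hz.
Fifth harmonic of the second: 5·226.4 = 1132.0 Hz.
f_beat = |1139.0 − 1132.0| = 7.0 Hz.

7.0 Hz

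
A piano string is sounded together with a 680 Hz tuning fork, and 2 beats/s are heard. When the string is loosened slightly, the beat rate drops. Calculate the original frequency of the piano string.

682 Hz

|f − 680| = 2, so the piano string was at either 678 Hz or 682 Hz.
Reducing tension lowers a string's frequency; the adjustment lowers the piano string's frequency.
The beat rate fell, so the adjustment moved the piano string toward 680 Hz — it must have started above the reference.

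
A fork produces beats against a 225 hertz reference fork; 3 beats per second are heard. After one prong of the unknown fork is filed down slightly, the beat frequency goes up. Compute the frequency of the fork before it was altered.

|f − 225| = 3, so the fork was at either 222 Hz or 228 Hz.
Filing a prong removes mass and raises the fork's frequency; the adjustment raises the fork's frequency.
The beat rate rose, so the adjustment moved the fork further from 225 Hz — it was already above the reference.

228 Hz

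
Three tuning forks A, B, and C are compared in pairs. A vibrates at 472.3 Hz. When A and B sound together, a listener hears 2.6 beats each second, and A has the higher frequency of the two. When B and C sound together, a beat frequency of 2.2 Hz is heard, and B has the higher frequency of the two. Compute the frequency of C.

467.5 Hz

B is below A, so f_B = 472.3 − 2.6 = 469.7 Hz.
C is below B, so f_C = 469.7 − 2.2 = 467.5 Hz.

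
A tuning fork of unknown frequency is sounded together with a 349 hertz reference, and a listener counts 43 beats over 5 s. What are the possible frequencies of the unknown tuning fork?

340.4 Hz or 357.6 Hz

Beat frequency = 43/5 = 8.6 Hz.
|f − 349| = 8.6, so f = 349 ± 8.6.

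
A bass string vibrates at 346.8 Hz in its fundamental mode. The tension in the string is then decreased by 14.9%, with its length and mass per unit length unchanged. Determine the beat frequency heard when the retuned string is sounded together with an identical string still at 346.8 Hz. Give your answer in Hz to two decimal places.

For a string, f ∝ √T, so the new frequency is 346.8·√0.851 = 319.9218 Hz.
f_beat = |319.9218 − 346.8| = 26.88 Hz.

26.88 Hz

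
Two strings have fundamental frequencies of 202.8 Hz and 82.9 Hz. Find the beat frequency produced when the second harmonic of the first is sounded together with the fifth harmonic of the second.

Second harmonic of the first: 2·202.8 = 405.6 Hz.
Fifth harmonic of the second: 5·82.9 = 414.5 Hz.
f_beat = |405.6 − 414.5| = 8.9 Hz.

8.9 Hz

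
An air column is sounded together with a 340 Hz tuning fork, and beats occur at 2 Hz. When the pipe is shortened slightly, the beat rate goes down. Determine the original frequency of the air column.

|f − 340| = 2, so the air column was at either 338 Hz or 342 Hz.
A shorter pipe has a higher fundamental; the adjustment raises the air column's frequency.
The beat rate fell, so the adjustment moved the air column toward 340 Hz — it must have started below the reference.

338 Hz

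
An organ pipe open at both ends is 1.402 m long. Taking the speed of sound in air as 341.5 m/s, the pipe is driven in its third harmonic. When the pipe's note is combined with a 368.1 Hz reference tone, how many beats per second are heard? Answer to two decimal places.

2.73 Hz

Open pipe: f_n = n·v/(2L) = 3·341.5/(2·1.402) = 365.3709 Hz.
f_beat = |365.3709 − 368.1| = 2.73 Hz.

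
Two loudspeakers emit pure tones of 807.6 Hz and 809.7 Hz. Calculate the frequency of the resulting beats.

2.1 Hz

The beat frequency equals the magnitude of the frequency difference.
|807.6 − 809.7| = 2.1 Hz.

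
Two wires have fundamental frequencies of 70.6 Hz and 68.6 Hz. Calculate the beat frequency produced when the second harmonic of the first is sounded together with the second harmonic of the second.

4.0 Hz

Second harmonic of the first: 2·70.6 = 141.2 Hz.
Second harmonic of the second: 2·68.6 = 137.2 Hz.
f_beat = |141.2 − 137.2| = 4.0 Hz.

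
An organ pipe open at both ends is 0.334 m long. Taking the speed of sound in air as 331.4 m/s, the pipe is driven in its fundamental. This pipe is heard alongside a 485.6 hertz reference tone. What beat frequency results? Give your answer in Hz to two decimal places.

Open pipe: f_n = n·v/(2L) = 1·331.4/(2·0.334) = 496.1078 Hz.
f_beat = |496.1078 − 485.6| = 10.51 Hz.

10.51 Hz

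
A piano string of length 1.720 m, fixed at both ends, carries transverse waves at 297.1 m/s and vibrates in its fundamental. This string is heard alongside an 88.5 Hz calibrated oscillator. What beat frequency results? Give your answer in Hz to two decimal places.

For a string fixed at both ends, f_n = n·v/(2L) = 1·297.1/(2·1.720) = 86.3663 Hz.
f_beat = |86.3663 − 88.5| = 2.13 Hz.

2.13 Hz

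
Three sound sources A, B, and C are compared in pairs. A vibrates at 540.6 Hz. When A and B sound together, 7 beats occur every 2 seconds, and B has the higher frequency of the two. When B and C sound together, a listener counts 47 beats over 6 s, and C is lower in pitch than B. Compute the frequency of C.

536.2667 Hz

A–B: Beat frequency = 7/2 = 3.5 Hz.
B is above A, so f_B = 540.6 + 3.5 = 544.1 Hz.
B–C: Beat frequency = 47/6 = 7.8333 Hz.
C is below B, so f_C = 544.1 − 7.8333 = 536.2667 Hz.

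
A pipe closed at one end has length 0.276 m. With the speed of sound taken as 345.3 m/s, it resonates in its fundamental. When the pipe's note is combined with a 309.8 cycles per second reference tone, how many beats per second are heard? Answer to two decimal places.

Closed pipe (odd harmonics): f_n = n·v/(4L) = 1·345.3/(4·0.276) = 312.7717 Hz.
f_beat = |312.7717 − 309.8| = 2.97 Hz.

2.97 Hz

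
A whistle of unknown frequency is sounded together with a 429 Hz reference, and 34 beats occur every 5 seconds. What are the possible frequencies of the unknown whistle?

422.2 Hz or 435.8 Hz

Beat frequency = 34/5 = 6.8 Hz.
|f − 429| = 6.8, so f = 429 ± 6.8.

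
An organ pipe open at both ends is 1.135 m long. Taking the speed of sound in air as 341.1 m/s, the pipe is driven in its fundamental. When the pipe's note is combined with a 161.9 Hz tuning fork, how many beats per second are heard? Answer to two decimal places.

11.64 Hz

Open pipe: f_n = n·v/(2L) = 1·341.1/(2·1.135) = 150.2643 Hz.
f_beat = |150.2643 − 161.9| = 11.64 Hz.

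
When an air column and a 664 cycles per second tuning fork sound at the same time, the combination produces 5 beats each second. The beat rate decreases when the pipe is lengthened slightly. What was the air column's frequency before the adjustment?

669 Hz

|f − 664| = 5, so the air column was at either 659 Hz or 669 Hz.
A longer pipe has a lower fundamental; the adjustment lowers the air column's frequency.
The beat rate fell, so the adjustment moved the air column toward 664 Hz — it must have started above the reference.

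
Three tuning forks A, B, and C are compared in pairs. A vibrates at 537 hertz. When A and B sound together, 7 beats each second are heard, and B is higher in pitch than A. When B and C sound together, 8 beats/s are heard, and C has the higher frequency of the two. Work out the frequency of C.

552 Hz

B is above A, so f_B = 537 + 7 = 544 Hz.
C is above B, so f_C = 544 + 8 = 552 Hz.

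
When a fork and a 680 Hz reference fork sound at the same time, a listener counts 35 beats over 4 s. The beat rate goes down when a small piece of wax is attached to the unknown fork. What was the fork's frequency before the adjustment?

688.75 Hz

Beat frequency = 35/4 = 8.75 Hz.
|f − 680| = 8.75, so the fork was at either 671.25 Hz or 688.75 Hz.
Loading a fork with wax lowers its frequency; the adjustment lowers the fork's frequency.
The beat rate fell, so the adjustment moved the fork toward 680 Hz — it must have started above the reference.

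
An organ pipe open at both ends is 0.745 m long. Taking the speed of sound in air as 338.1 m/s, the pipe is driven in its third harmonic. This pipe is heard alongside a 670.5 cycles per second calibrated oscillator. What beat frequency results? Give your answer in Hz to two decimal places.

10.24 Hz

Open pipe: f_n = n·v/(2L) = 3·338.1/(2·0.745) = 680.7383 Hz.
f_beat = |680.7383 − 670.5| = 10.24 Hz.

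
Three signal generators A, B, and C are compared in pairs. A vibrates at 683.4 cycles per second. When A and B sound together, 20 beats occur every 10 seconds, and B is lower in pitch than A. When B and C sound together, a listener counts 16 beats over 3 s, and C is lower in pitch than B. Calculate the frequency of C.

A–B: Beat frequency = 20/10 = 2 Hz.
B is below A, so f_B = 683.4 − 2 = 681.4 Hz.
B–C: Beat frequency = 16/3 = 5.3333 Hz.
C is below B, so f_C = 681.4 − 5.3333 = 676.0667 Hz.

676.0667 Hz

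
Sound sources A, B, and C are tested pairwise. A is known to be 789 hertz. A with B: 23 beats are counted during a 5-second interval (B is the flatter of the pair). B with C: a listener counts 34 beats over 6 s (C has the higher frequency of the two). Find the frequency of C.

A–B: Beat frequency = 23/5 = 4.6 Hz.
B is below A, so f_B = 789 − 4.6 = 784.4 Hz.
B–C: Beat frequency = 34/6 = 5.6667 Hz.
C is above B, so f_C = 784.4 + 5.6667 = 790.0667 Hz.

790.0667 Hz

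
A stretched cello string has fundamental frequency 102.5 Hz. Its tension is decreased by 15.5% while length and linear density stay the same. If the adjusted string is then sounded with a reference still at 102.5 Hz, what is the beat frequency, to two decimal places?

8.28 Hz

For a string, f ∝ √T, so the new frequency is 102.5·√0.845 = 94.2220 Hz.
f_beat = |94.2220 − 102.5| = 8.28 Hz.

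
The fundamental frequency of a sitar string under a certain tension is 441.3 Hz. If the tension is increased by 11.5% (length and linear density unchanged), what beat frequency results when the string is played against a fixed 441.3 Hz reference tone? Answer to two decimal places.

24.68 Hz

For a string, f ∝ √T, so the new frequency is 441.3·√1.115 = 465.9844 Hz.
f_beat = |465.9844 − 441.3| = 24.68 Hz.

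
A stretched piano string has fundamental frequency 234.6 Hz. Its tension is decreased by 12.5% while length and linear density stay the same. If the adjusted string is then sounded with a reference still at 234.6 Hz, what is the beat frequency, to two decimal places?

15.15 Hz

For a string, f ∝ √T, so the new frequency is 234.6·√0.875 = 219.4482 Hz.
f_beat = |219.4482 − 234.6| = 15.15 Hz.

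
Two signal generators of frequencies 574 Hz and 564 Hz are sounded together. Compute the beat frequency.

10 Hz

f_beat = |f₁ − f₂|.
|574 − 564| = 10 Hz.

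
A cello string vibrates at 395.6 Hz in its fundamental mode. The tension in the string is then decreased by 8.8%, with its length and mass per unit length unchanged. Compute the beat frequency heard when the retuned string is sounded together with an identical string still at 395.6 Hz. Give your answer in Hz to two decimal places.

For a string, f ∝ √T, so the new frequency is 395.6·√0.912 = 377.7928 Hz.
f_beat = |377.7928 − 395.6| = 17.81 Hz.

17.81 Hz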